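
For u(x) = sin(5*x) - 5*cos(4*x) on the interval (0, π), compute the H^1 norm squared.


||u||_{H^1(0,π)}^2 = -1700/9 + 451*π/2

u'(x) = 20*sin(4*x) + 5*cos(5*x).
Expand u² and (u')² and integrate term by term on (0, π), using: for integers n ≥ 1, ∫_0^π sin²(nx) dx = ∫_0^π cos²(nx) dx = π/2; for n ≠ n', ∫_0^π sin(nx)sin(n'x) dx = ∫_0^π cos(nx)cos(n'x) dx = 0; and by product-to-sum, ∫_0^π sin(nx)cos(n'x) dx = ½∫_0^π [sin((n+n')x) + sin((n−n')x)] dx, which is 0 when n+n' is even and 2n/(n²−n'²) when n+n' is odd (it need not vanish on (0, π)).
  u² squared terms: (-5)²·∫cos(4x)² dx = 25·π/2 = 25*π/2;  (1)²·∫sin(5x)² dx = 1·π/2 = π/2.
  u² cross terms: 2·(-5)·(1)·∫cos(4x)·sin(5x) dx = -10·(10/9) = -100/9.
  So ∫_0^π u² dx = 25*π/2 + π/2 − 100/9 = -100/9 + 13*π.
  (u')² squared terms: (5)²·∫cos(5x)² dx = 25·π/2 = 25*π/2;  (20)²·∫sin(4x)² dx = 400·π/2 = 200*π.
  (u')² cross terms: 2·(5)·(20)·∫cos(5x)·sin(4x) dx = 200·(-8/9) = -1600/9.
  So ∫_0^π (u')² dx = 25*π/2 + 200*π − 1600/9 = -1600/9 + 425*π/2.
||u||_{H^1}^2 = (-100/9 + 13*π) + (-1600/9 + 425*π/2) = -1700/9 + 451*π/2.


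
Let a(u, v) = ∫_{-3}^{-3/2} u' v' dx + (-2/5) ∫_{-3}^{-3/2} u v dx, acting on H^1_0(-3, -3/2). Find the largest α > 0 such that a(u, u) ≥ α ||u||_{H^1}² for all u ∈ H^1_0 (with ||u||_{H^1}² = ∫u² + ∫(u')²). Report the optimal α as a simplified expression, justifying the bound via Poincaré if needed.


α = 2*(-9 + 10*π^2)/(5*(9 + 4*π^2))

Coercivity of a(·,·) on H^1_0(-3, -3/2) means a(u, u) ≥ α ||u||_{H^1}² for every u ∈ H^1_0.
The interval has length L = 3/2, and Poincaré/coercivity depend only on L. Here a(u, u) = ∫(u')² + (-2/5)·∫u².
Here c = -2/5 < 0 with |c| < (π/L)² = 4*π^2/9, so coercivity still holds. The condition a(u,u) ≥ α||u||_{H^1}² reads (1−α)∫(u')² ≥ (α−c)∫u². Any admissible α is ≤ 1 (rapidly oscillating u have ∫u²/∫(u')² → 0), and α = 1 would force 0 ≥ (1−c)∫u², impossible since c < 1; so 1−α > 0. By the sharp Poincaré inequality on H^1_0 of an interval of length L, ∫(u')² ≥ (π/L)²∫u² with equality for the first sine mode sin(π(x−x₀)/L) (x₀ the left endpoint), so the inequality holds for all u iff (1−α)(π/L)² ≥ α − c, i.e. α ≤ ((π/L)² + c)/((π/L)² + 1) = (1 + c(L/π)²)/(1 + (L/π)²). (Direct route, valid since c ≤ 0: Poincaré gives c∫u² ≥ c(L/π)²∫(u')², so a(u,u) ≥ (1 + c(L/π)²)∫(u')², while ||u||_{H^1}² ≤ (1 + (L/π)²)∫(u')²; dividing yields the same α.) With (π/L)² = 4*π^2/9 and c = -2/5, the largest admissible constant is α = ((π/L)² + c)/((π/L)² + 1).
Simplifying, α = 2*(-9 + 10*π^2)/(5*(9 + 4*π^2)).


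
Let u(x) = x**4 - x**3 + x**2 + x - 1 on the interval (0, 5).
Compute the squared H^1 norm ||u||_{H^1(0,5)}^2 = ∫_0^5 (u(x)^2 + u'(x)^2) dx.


||u||_{H^1}^2 = 71207945/252

The H^1 norm (squared) on an interval (0, L) is
  ||u||_{H^1}^2 = ∫_0^L u(x)^2 dx + ∫_0^L u'(x)^2 dx.
Compute u'(x) = 4*x**3 - 3*x**2 + 2*x + 1.
Then u(x)^2 = x**8 - 2*x**7 + 3*x**6 - 3*x**4 + 4*x**3 - x**2 - 2*x + 1 and u'(x)^2 = 16*x**6 - 24*x**5 + 25*x**4 - 4*x**3 - 2*x**2 + 4*x + 1.
Integrate each monomial from 0 to 5 using ∫_0^5 c·x^n dx = c·5^(n+1)/(n+1):
  ∫_0^5 u(x)^2 dx = ∫_0^5 (x^8 - 2*x^7 + 3*x^6 - 3*x^4 + 4*x^3 - x^2 - 2*x + 1) dx. Term by term:
    ∫_0^5 x^8 dx = 1953125/9;  ∫_0^5 -2*x^7 dx = -390625/4;  ∫_0^5 3*x^6 dx = 234375/7;
    ∫_0^5 -3*x^4 dx = -1875;  ∫_0^5 4*x^3 dx = 625;  ∫_0^5 -x^2 dx = -125/3;
    ∫_0^5 -2*x dx = -25;  ∫_0^5 1 dx = 5.
  Sum: 1953125/9 − 390625/4 + 234375/7 − 1875 + 625 − 125/3 − 25 + 5 = 38185085/252.
  ∫_0^5 u'(x)^2 dx = ∫_0^5 (16*x^6 - 24*x^5 + 25*x^4 - 4*x^3 - 2*x^2 + 4*x + 1) dx. Term by term:
    ∫_0^5 16*x^6 dx = 1250000/7;  ∫_0^5 -24*x^5 dx = -62500;  ∫_0^5 25*x^4 dx = 15625;
    ∫_0^5 -4*x^3 dx = -625;  ∫_0^5 -2*x^2 dx = -250/3;  ∫_0^5 4*x dx = 50;
    ∫_0^5 1 dx = 5.
  Sum: 1250000/7 − 62500 + 15625 − 625 − 250/3 + 50 + 5 = 2751905/21.
Adding: ||u||_{H^1}^2 = 38185085/252 + 2751905/21 = 71207945/252.


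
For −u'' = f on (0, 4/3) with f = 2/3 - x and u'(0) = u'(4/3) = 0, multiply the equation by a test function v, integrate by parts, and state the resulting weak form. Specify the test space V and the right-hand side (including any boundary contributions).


V = H^1(0, 4/3) (no boundary constraint on v; u is determined up to an additive constant); weak form: ∫_0^4/3 u'v' dx = ∫_0^4/3 (2/3 - x) v dx for all v ∈ V.

Multiply both sides by a test function v and integrate from 0 to 4/3:
  ∫_0^4/3 −u''(x) v(x) dx = ∫_0^4/3 f(x) v(x) dx.
Integrate the LHS by parts once:
  ∫_0^4/3 −u'' v dx = −[u'(x) v(x)]_0^4/3 + ∫_0^4/3 u'(x) v'(x) dx.
Thus ∫_0^4/3 u'(x) v'(x) dx = ∫_0^4/3 f(x) v(x) dx + [u'(x) v(x)]_0^4/3.
Choose V so that boundary terms are either known or forced to vanish.
u has homogeneous Neumann: u'(0) = u'(4/3) = 0. So [u' v]_0^4/3 = 0·v(4/3) − 0·v(0) = 0 for any v; take V = H^1(0, 4/3).
Weak formulation: find u (satisfying any essential BC) such that ∫_0^4/3 u'(x) v'(x) dx = ∫_0^4/3 f v dx for all v ∈ V (homogeneous Neumann, so boundary terms vanish).
Substituting f(x) = 2/3 - x, the right-hand side is ∫_0^4/3 (2/3 - x) v dx.
Compatibility check (pure Neumann): taking v ≡ 1 ∈ V gives 0 = ∫_0^4/3 f dx + (0) − (0), i.e. ∫_0^4/3 f dx must equal u'(0) − u'(4/3) = 0. Indeed ∫_0^4/3 (2/3 - x) dx = 0, so the data are compatible. The solution is then unique only up to an additive constant (fix it e.g. by requiring ∫_0^4/3 u dx = 0).


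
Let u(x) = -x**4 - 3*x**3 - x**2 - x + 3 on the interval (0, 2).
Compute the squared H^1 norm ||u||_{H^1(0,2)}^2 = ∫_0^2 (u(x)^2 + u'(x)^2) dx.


||u||_{H^1}^2 = 754888/315

The H^1 norm (squared) on an interval (0, L) is
  ||u||_{H^1}^2 = ∫_0^L u(x)^2 dx + ∫_0^L u'(x)^2 dx.
Compute u'(x) = -4*x**3 - 9*x**2 - 2*x - 1.
Then u(x)^2 = x**8 + 6*x**7 + 11*x**6 + 8*x**5 + x**4 - 16*x**3 - 5*x**2 - 6*x + 9 and u'(x)^2 = 16*x**6 + 72*x**5 + 97*x**4 + 44*x**3 + 22*x**2 + 4*x + 1.
Integrate each monomial from 0 to 2 using ∫_0^2 c·x^n dx = c·2^(n+1)/(n+1):
  ∫_0^2 u(x)^2 dx = ∫_0^2 (x^8 + 6*x^7 + 11*x^6 + 8*x^5 + x^4 - 16*x^3 - 5*x^2 - 6*x + 9) dx. Term by term:
    ∫_0^2 x^8 dx = 512/9;  ∫_0^2 6*x^7 dx = 192;  ∫_0^2 11*x^6 dx = 1408/7;
    ∫_0^2 8*x^5 dx = 256/3;  ∫_0^2 x^4 dx = 32/5;  ∫_0^2 -16*x^3 dx = -64;
    ∫_0^2 -5*x^2 dx = -40/3;  ∫_0^2 -6*x dx = -12;  ∫_0^2 9 dx = 18.
  Sum: 512/9 + 192 + 1408/7 + 256/3 + 32/5 − 64 − 40/3 − 12 + 18 = 148186/315.
  ∫_0^2 u'(x)^2 dx = ∫_0^2 (16*x^6 + 72*x^5 + 97*x^4 + 44*x^3 + 22*x^2 + 4*x + 1) dx. Term by term:
    ∫_0^2 16*x^6 dx = 2048/7;  ∫_0^2 72*x^5 dx = 768;  ∫_0^2 97*x^4 dx = 3104/5;
    ∫_0^2 44*x^3 dx = 176;  ∫_0^2 22*x^2 dx = 176/3;  ∫_0^2 4*x dx = 8;
    ∫_0^2 1 dx = 2.
  Sum: 2048/7 + 768 + 3104/5 + 176 + 176/3 + 8 + 2 = 202234/105.
Adding: ||u||_{H^1}^2 = 148186/315 + 202234/105 = 754888/315.


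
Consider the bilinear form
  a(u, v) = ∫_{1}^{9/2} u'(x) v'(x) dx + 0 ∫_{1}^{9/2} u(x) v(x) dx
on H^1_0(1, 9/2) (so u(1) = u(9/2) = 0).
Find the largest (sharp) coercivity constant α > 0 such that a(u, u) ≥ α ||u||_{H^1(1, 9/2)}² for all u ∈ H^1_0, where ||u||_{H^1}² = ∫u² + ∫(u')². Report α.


α = 4*π^2/(4*π^2 + 49)

Coercivity of a(·,·) on H^1_0(1, 9/2) means a(u, u) ≥ α ||u||_{H^1}² for every u ∈ H^1_0.
The interval has length L = 7/2, and Poincaré/coercivity depend only on L. Here a(u, u) = ∫(u')² + (0)·∫u².
Here c = 0, so a(u,u) = ∫(u')² alone. The condition a(u,u) ≥ α||u||_{H^1}² reads (1−α)∫(u')² ≥ (α−c)∫u². Any admissible α is ≤ 1 (rapidly oscillating u have ∫u²/∫(u')² → 0), and α = 1 would force 0 ≥ (1−c)∫u², impossible since c < 1; so 1−α > 0. By the sharp Poincaré inequality on H^1_0 of an interval of length L, ∫(u')² ≥ (π/L)²∫u² with equality for the first sine mode sin(π(x−x₀)/L) (x₀ the left endpoint), so the inequality holds for all u iff (1−α)(π/L)² ≥ α − c, i.e. α ≤ ((π/L)² + c)/((π/L)² + 1) = (1 + c(L/π)²)/(1 + (L/π)²). (Direct route, valid since c ≤ 0: Poincaré gives c∫u² ≥ c(L/π)²∫(u')², so a(u,u) ≥ (1 + c(L/π)²)∫(u')², while ||u||_{H^1}² ≤ (1 + (L/π)²)∫(u')²; dividing yields the same α.) With (π/L)² = 4*π^2/49 and c = 0, the largest admissible constant is α = ((π/L)² + c)/((π/L)² + 1).
Simplifying, α = 4*π^2/(4*π^2 + 49).


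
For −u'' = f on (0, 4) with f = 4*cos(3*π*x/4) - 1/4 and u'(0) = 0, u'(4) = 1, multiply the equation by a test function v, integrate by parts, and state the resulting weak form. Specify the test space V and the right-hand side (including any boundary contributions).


V = H^1(0, 4) (v unrestricted at boundary; u is determined up to an additive constant); weak form: ∫_0^4 u'v' dx = ∫_0^4 (4*cos(3*π*x/4) - 1/4) v dx + v(4) for all v ∈ V.

Multiply both sides by a test function v and integrate from 0 to 4:
  ∫_0^4 −u''(x) v(x) dx = ∫_0^4 f(x) v(x) dx.
Integrate the LHS by parts once:
  ∫_0^4 −u'' v dx = −[u'(x) v(x)]_0^4 + ∫_0^4 u'(x) v'(x) dx.
Thus ∫_0^4 u'(x) v'(x) dx = ∫_0^4 f(x) v(x) dx + [u'(x) v(x)]_0^4.
Choose V so that boundary terms are either known or forced to vanish.
u has inhomogeneous Neumann u'(0) = 0, u'(4) = 1. [u' v]_0^4 = (1)·v(4) − (0)·v(0) = v(4). Take V = H^1(0, 4); boundary term becomes part of RHS.
Weak formulation: find u (satisfying any essential BC) such that ∫_0^4 u'(x) v'(x) dx = ∫_0^4 f v dx + v(4) for all v ∈ V (Neumann data are natural BCs: they enter the RHS as boundary terms).
Substituting f(x) = 4*cos(3*π*x/4) - 1/4, the right-hand side is ∫_0^4 (4*cos(3*π*x/4) - 1/4) v dx + v(4).
Compatibility check (pure Neumann): taking v ≡ 1 ∈ V gives 0 = ∫_0^4 f dx + (1) − (0), i.e. ∫_0^4 f dx must equal u'(0) − u'(4) = -1. Indeed ∫_0^4 (4*cos(3*π*x/4) - 1/4) dx = -1, so the data are compatible. The solution is then unique only up to an additive constant (fix it e.g. by requiring ∫_0^4 u dx = 0).


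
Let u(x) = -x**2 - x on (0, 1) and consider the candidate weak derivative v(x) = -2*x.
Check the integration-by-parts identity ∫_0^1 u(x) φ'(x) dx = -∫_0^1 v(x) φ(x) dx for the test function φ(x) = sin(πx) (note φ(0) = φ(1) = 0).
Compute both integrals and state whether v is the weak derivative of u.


LHS = 4/π, RHS = 2/π. No, v is not the weak derivative of u.

u(x) = -x**2 - x, classical derivative u'(x) = -2*x - 1.
φ(x) = sin(πx), so φ'(x) = π*cos(π*x).
Note φ(0) = φ(1) = 0, so the boundary term u·φ vanishes.
LHS = ∫_0^1 u(x) φ'(x) dx = ∫_0^1 (-π*x^2*cos(π*x) - π*x*cos(π*x)) dx. Term by term:
  ∫_0^1 -π*x*cos(π*x) dx = 2/π;  ∫_0^1 -π*x^2*cos(π*x) dx = 2/π.
Sum: 2/π + 2/π = 4/π.
So LHS = 4/π.
∫_0^1 v(x) φ(x) dx = ∫_0^1 (-2*x*sin(π*x)) dx. Term by term:
  ∫_0^1 -2*x*sin(π*x) dx = -2/π.
So RHS = -∫_0^1 v(x) φ(x) dx = 2/π.
LHS − RHS = 2/π ≠ 0, so the identity fails.
(For a valid weak derivative the identity must hold for EVERY test function, in particular this one. The failure shows v is NOT the weak derivative of u.)
Correct weak derivative would be u'(x) = -2*x - 1.


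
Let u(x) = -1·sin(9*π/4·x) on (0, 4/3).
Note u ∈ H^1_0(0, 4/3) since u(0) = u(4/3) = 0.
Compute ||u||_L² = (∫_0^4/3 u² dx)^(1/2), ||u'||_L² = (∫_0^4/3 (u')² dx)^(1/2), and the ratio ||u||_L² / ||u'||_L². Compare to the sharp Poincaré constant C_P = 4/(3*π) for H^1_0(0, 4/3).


||u||_L² / ||u'||_L² = 4/(9*π) < C_P = 4/(3*π).

u(x) = -1·sin(9*π/4·x), so u'(x) = -9*π*cos(9*π*x/4)/4.
Writing u(x) = A·sin(kπx/L) with A = -1 and k = 3, use ∫_0^L sin²(kπx/L) dx = L/2 and ∫_0^L cos²(kπx/L) dx = L/2.
u² = 1·sin²(9*π/4·x) and (u')² = 81*π^2/16·cos²(9*π/4·x), and each of sin², cos² integrates to L/2 = 2/3 over (0, 4/3).
∫_0^4/3 u² dx = 2/3, so ||u||_L² = sqrt(6)/3.
∫_0^4/3 (u')² dx = 27*π^2/8, so ||u'||_L² = 3*sqrt(6)*π/4.
Ratio ||u||_L² / ||u'||_L² = 4/(9*π).
Sharp Poincaré constant on H^1_0(0, 4/3) is C_P = L/π = 4/(3*π), achieved by sin(3*π/4·x).
This is the k = 3 harmonic; the ratio L/(kπ) is strictly less than C_P = L/π, consistent with the sharp inequality ||u||_L² ≤ C_P ||u'||_L².


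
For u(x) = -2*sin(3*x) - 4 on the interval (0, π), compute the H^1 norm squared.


||u||_{H^1(0,π)}^2 = 32/3 + 36*π

u'(x) = -6*cos(3*x).
Expand u² and (u')² and integrate term by term on (0, π), using: for integers n ≥ 1, ∫_0^π sin²(nx) dx = ∫_0^π cos²(nx) dx = π/2; for n ≠ n', ∫_0^π sin(nx)sin(n'x) dx = ∫_0^π cos(nx)cos(n'x) dx = 0; and by product-to-sum, ∫_0^π sin(nx)cos(n'x) dx = ½∫_0^π [sin((n+n')x) + sin((n−n')x)] dx, which is 0 when n+n' is even and 2n/(n²−n'²) when n+n' is odd (it need not vanish on (0, π)). For the constant mode: ∫_0^π 1 dx = π, ∫_0^π cos(nx) dx = 0, ∫_0^π sin(nx) dx = (1−(−1)^n)/n.
  u² squared terms: (-4)²·∫1 dx = 16·π = 16*π;  (-2)²·∫sin(3x)² dx = 4·π/2 = 2*π.
  u² cross terms: 2·(-4)·(-2)·∫1·sin(3x) dx = 16·(2/3) = 32/3.
  So ∫_0^π u² dx = 16*π + 2*π + 32/3 = 32/3 + 18*π.
  (u')² squared terms: (-6)²·∫cos(3x)² dx = 36·π/2 = 18*π.
  So ∫_0^π (u')² dx = 18*π.
||u||_{H^1}^2 = (32/3 + 18*π) + (18*π) = 32/3 + 36*π.


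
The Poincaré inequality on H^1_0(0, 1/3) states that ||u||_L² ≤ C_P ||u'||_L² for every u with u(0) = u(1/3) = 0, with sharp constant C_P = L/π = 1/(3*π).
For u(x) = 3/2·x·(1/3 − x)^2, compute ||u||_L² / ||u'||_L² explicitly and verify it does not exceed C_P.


||u||_L² / ||u'||_L² = sqrt(14)/42 < C_P = 1/(3*π).

u(x) = 3/2·x·(1/3 − x)^2, so u'(x) = (3*x - 1)*(9*x - 1)/6.
u(x) = 3/2·x·(1/3 − x)^2 vanishes at x = 0 and x = 1/3, so u ∈ H^1_0(0, 1/3). Differentiate via the product rule and integrate the resulting polynomials term by term.
  ∫_0^1/3 u² dx = ∫_0^1/3 (9*x^6/4 - 3*x^5 + 3*x^4/2 - x^3/3 + x^2/36) dx. Term by term:
    ∫_0^1/3 9*x^6/4 dx = 1/6804;  ∫_0^1/3 -3*x^5 dx = -1/1458;  ∫_0^1/3 3*x^4/2 dx = 1/810;
    ∫_0^1/3 -x^3/3 dx = -1/972;  ∫_0^1/3 x^2/36 dx = 1/2916.
  Sum: 1/6804 − 1/1458 + 1/810 − 1/972 + 1/2916 = 1/102060.
  ∫_0^1/3 (u')² dx = ∫_0^1/3 (81*x^4/4 - 18*x^3 + 11*x^2/2 - 2*x/3 + 1/36) dx. Term by term:
    ∫_0^1/3 81*x^4/4 dx = 1/60;  ∫_0^1/3 -18*x^3 dx = -1/18;  ∫_0^1/3 11*x^2/2 dx = 11/162;
    ∫_0^1/3 -2*x/3 dx = -1/27;  ∫_0^1/3 1/36 dx = 1/108.
  Sum: 1/60 − 1/18 + 11/162 − 1/27 + 1/108 = 1/810.
∫_0^1/3 u² dx = 1/102060, so ||u||_L² = sqrt(35)/1890.
∫_0^1/3 (u')² dx = 1/810, so ||u'||_L² = sqrt(10)/90.
Ratio ||u||_L² / ||u'||_L² = sqrt(14)/42.
Sharp Poincaré constant on H^1_0(0, 1/3) is C_P = L/π = 1/(3*π), achieved by sin(3*π·x).
A polynomial bump cannot attain the sharp Poincaré constant (only the first sine eigenfunction does), so the ratio is strictly less than C_P, consistent with ||u||_L² ≤ C_P ||u'||_L².


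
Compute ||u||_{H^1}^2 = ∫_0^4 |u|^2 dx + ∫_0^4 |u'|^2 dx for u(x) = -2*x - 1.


||u||_{H^1}^2 = 412/3

The H^1 norm (squared) on an interval (0, L) is
  ||u||_{H^1}^2 = ∫_0^L u(x)^2 dx + ∫_0^L u'(x)^2 dx.
Compute u'(x) = -2.
Then u(x)^2 = 4*x**2 + 4*x + 1 and u'(x)^2 = 4.
Integrate each monomial from 0 to 4 using ∫_0^4 c·x^n dx = c·4^(n+1)/(n+1):
  ∫_0^4 u(x)^2 dx = ∫_0^4 (4*x^2 + 4*x + 1) dx. Term by term:
    ∫_0^4 4*x^2 dx = 256/3;  ∫_0^4 4*x dx = 32;  ∫_0^4 1 dx = 4.
  Sum: 256/3 + 32 + 4 = 364/3.
  ∫_0^4 u'(x)^2 dx = ∫_0^4 (4) dx. Term by term:
    ∫_0^4 4 dx = 16.
Adding: ||u||_{H^1}^2 = 364/3 + 16 = 412/3.


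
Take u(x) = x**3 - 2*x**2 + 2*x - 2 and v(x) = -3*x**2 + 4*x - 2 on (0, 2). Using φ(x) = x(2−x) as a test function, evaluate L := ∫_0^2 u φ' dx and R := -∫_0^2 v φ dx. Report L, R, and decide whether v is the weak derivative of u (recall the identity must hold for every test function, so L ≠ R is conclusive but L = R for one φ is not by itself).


LHS = -32/15, RHS = 32/15. No, v is not the weak derivative of u.

u(x) = x**3 - 2*x**2 + 2*x - 2, classical derivative u'(x) = 3*x**2 - 4*x + 2.
φ(x) = x(2−x), so φ'(x) = 2 - 2*x.
Note φ(0) = φ(2) = 0, so the boundary term u·φ vanishes.
LHS = ∫_0^2 u(x) φ'(x) dx = ∫_0^2 (-2*x^4 + 6*x^3 - 8*x^2 + 8*x - 4) dx. Term by term:
  ∫_0^2 -2*x^4 dx = -64/5;  ∫_0^2 6*x^3 dx = 24;  ∫_0^2 -8*x^2 dx = -64/3;
  ∫_0^2 8*x dx = 16;  ∫_0^2 -4 dx = -8.
Sum: -64/5 + 24 − 64/3 + 16 − 8 = -32/15.
So LHS = -32/15.
∫_0^2 v(x) φ(x) dx = ∫_0^2 (3*x^4 - 10*x^3 + 10*x^2 - 4*x) dx. Term by term:
  ∫_0^2 3*x^4 dx = 96/5;  ∫_0^2 -10*x^3 dx = -40;  ∫_0^2 10*x^2 dx = 80/3;
  ∫_0^2 -4*x dx = -8.
Sum: 96/5 − 40 + 80/3 − 8 = -32/15.
So RHS = -∫_0^2 v(x) φ(x) dx = 32/15.
LHS − RHS = -64/15 ≠ 0, so the identity fails.
(For a valid weak derivative the identity must hold for EVERY test function, in particular this one. The failure shows v is NOT the weak derivative of u.)
Correct weak derivative would be u'(x) = 3*x**2 - 4*x + 2.


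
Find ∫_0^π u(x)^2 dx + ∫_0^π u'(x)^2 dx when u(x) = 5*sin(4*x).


||u||_{H^1(0,π)}^2 = 425*π/2

u'(x) = 20*cos(4*x).
Expand u² and (u')² and integrate term by term on (0, π), using: for integers n ≥ 1, ∫_0^π sin²(nx) dx = ∫_0^π cos²(nx) dx = π/2; for n ≠ n', ∫_0^π sin(nx)sin(n'x) dx = ∫_0^π cos(nx)cos(n'x) dx = 0; and by product-to-sum, ∫_0^π sin(nx)cos(n'x) dx = ½∫_0^π [sin((n+n')x) + sin((n−n')x)] dx, which is 0 when n+n' is even and 2n/(n²−n'²) when n+n' is odd (it need not vanish on (0, π)).
  u² squared terms: (5)²·∫sin(4x)² dx = 25·π/2 = 25*π/2.
  So ∫_0^π u² dx = 25*π/2.
  (u')² squared terms: (20)²·∫cos(4x)² dx = 400·π/2 = 200*π.
  So ∫_0^π (u')² dx = 200*π.
||u||_{H^1}^2 = (25*π/2) + (200*π) = 425*π/2.


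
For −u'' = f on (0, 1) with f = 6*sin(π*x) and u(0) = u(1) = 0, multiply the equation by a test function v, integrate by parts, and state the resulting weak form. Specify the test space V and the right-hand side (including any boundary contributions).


V = H^1_0(0, 1) (so v(0) = v(1) = 0); weak form: ∫_0^1 u'v' dx = ∫_0^1 (6*sin(π*x)) v dx for all v ∈ V.

Multiply both sides by a test function v and integrate from 0 to 1:
  ∫_0^1 −u''(x) v(x) dx = ∫_0^1 f(x) v(x) dx.
Integrate the LHS by parts once:
  ∫_0^1 −u'' v dx = −[u'(x) v(x)]_0^1 + ∫_0^1 u'(x) v'(x) dx.
Thus ∫_0^1 u'(x) v'(x) dx = ∫_0^1 f(x) v(x) dx + [u'(x) v(x)]_0^1.
Choose V so that boundary terms are either known or forced to vanish.
u is Dirichlet: u(0) = u(1) = 0. Let V = H^1_0(0, 1); then v(0) = v(1) = 0, and [u' v]_0^1 = 0.
Weak formulation: find u (satisfying any essential BC) such that ∫_0^1 u'(x) v'(x) dx = ∫_0^1 f v dx for all v ∈ V.
Substituting f(x) = 6*sin(π*x), the right-hand side is ∫_0^1 (6*sin(π*x)) v dx.


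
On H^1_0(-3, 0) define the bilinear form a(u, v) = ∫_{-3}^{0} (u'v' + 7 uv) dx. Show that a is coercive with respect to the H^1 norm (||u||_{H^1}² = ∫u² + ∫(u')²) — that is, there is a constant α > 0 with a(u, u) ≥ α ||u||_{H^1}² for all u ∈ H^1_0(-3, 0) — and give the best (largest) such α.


α = 1

Coercivity of a(·,·) on H^1_0(-3, 0) means a(u, u) ≥ α ||u||_{H^1}² for every u ∈ H^1_0.
The interval has length L = 3, and Poincaré/coercivity depend only on L. Here a(u, u) = ∫(u')² + (7)·∫u².
Here c = 7 ≥ 1, so a(u,u) = ∫(u')² + c∫u² ≥ ∫(u')² + ∫u² = ||u||_{H^1}², i.e. α = 1 works. No larger α is possible: a(u,u) ≥ α||u||_{H^1}² means (1−α)∫(u')² ≥ (α−c)∫u², and for the modes u_n = sin(nπ(x−x₀)/L) (x₀ the left endpoint) one has ∫u_n²/∫(u_n')² = (L/(nπ))² → 0, so a(u_n,u_n)/||u_n||_{H^1}² → 1. Hence the optimal constant is α = 1.
Therefore α = 1.


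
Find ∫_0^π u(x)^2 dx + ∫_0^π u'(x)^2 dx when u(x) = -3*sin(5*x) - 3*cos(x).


||u||_{H^1(0,π)}^2 = 126*π

u'(x) = 3*sin(x) - 15*cos(5*x).
Expand u² and (u')² and integrate term by term on (0, π), using: for integers n ≥ 1, ∫_0^π sin²(nx) dx = ∫_0^π cos²(nx) dx = π/2; for n ≠ n', ∫_0^π sin(nx)sin(n'x) dx = ∫_0^π cos(nx)cos(n'x) dx = 0; and by product-to-sum, ∫_0^π sin(nx)cos(n'x) dx = ½∫_0^π [sin((n+n')x) + sin((n−n')x)] dx, which is 0 when n+n' is even and 2n/(n²−n'²) when n+n' is odd (it need not vanish on (0, π)).
  u² squared terms: (-3)²·∫cos(x)² dx = 9·π/2 = 9*π/2;  (-3)²·∫sin(5x)² dx = 9·π/2 = 9*π/2.
  u² cross terms: 2·(-3)·(-3)·∫cos(x)·sin(5x) dx = 18·(0) = 0.
  So ∫_0^π u² dx = 9*π/2 + 9*π/2 + 0 = 9*π.
  (u')² squared terms: (-15)²·∫cos(5x)² dx = 225·π/2 = 225*π/2;  (3)²·∫sin(x)² dx = 9·π/2 = 9*π/2.
  (u')² cross terms: 2·(-15)·(3)·∫cos(5x)·sin(x) dx = -90·(0) = 0.
  So ∫_0^π (u')² dx = 225*π/2 + 9*π/2 + 0 = 117*π.
||u||_{H^1}^2 = (9*π) + (117*π) = 126*π.


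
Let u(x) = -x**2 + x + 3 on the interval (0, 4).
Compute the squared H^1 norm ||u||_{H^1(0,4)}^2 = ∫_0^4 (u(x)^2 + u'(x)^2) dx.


||u||_{H^1}^2 = 1672/15

The H^1 norm (squared) on an interval (0, L) is
  ||u||_{H^1}^2 = ∫_0^L u(x)^2 dx + ∫_0^L u'(x)^2 dx.
Compute u'(x) = 1 - 2*x.
Then u(x)^2 = x**4 - 2*x**3 - 5*x**2 + 6*x + 9 and u'(x)^2 = 4*x**2 - 4*x + 1.
Integrate each monomial from 0 to 4 using ∫_0^4 c·x^n dx = c·4^(n+1)/(n+1):
  ∫_0^4 u(x)^2 dx = ∫_0^4 (x^4 - 2*x^3 - 5*x^2 + 6*x + 9) dx. Term by term:
    ∫_0^4 x^4 dx = 1024/5;  ∫_0^4 -2*x^3 dx = -128;  ∫_0^4 -5*x^2 dx = -320/3;
    ∫_0^4 6*x dx = 48;  ∫_0^4 9 dx = 36.
  Sum: 1024/5 − 128 − 320/3 + 48 + 36 = 812/15.
  ∫_0^4 u'(x)^2 dx = ∫_0^4 (4*x^2 - 4*x + 1) dx. Term by term:
    ∫_0^4 4*x^2 dx = 256/3;  ∫_0^4 -4*x dx = -32;  ∫_0^4 1 dx = 4.
  Sum: 256/3 − 32 + 4 = 172/3.
Adding: ||u||_{H^1}^2 = 812/15 + 172/3 = 1672/15.


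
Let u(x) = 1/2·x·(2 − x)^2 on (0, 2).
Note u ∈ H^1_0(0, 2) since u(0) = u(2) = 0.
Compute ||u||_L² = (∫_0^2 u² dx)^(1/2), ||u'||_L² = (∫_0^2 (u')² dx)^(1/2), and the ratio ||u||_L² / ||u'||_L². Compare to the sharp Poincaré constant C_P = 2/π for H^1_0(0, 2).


||u||_L² / ||u'||_L² = sqrt(14)/7 < C_P = 2/π.

u(x) = 1/2·x·(2 − x)^2, so u'(x) = (x/2 - 1)*(3*x - 2).
u(x) = 1/2·x·(2 − x)^2 vanishes at x = 0 and x = 2, so u ∈ H^1_0(0, 2). Differentiate via the product rule and integrate the resulting polynomials term by term.
  ∫_0^2 u² dx = ∫_0^2 (x^6/4 - 2*x^5 + 6*x^4 - 8*x^3 + 4*x^2) dx. Term by term:
    ∫_0^2 x^6/4 dx = 32/7;  ∫_0^2 -2*x^5 dx = -64/3;  ∫_0^2 6*x^4 dx = 192/5;
    ∫_0^2 -8*x^3 dx = -32;  ∫_0^2 4*x^2 dx = 32/3.
  Sum: 32/7 − 64/3 + 192/5 − 32 + 32/3 = 32/105.
  ∫_0^2 (u')² dx = ∫_0^2 (9*x^4/4 - 12*x^3 + 22*x^2 - 16*x + 4) dx. Term by term:
    ∫_0^2 9*x^4/4 dx = 72/5;  ∫_0^2 -12*x^3 dx = -48;  ∫_0^2 22*x^2 dx = 176/3;
    ∫_0^2 -16*x dx = -32;  ∫_0^2 4 dx = 8.
  Sum: 72/5 − 48 + 176/3 − 32 + 8 = 16/15.
∫_0^2 u² dx = 32/105, so ||u||_L² = 4*sqrt(210)/105.
∫_0^2 (u')² dx = 16/15, so ||u'||_L² = 4*sqrt(15)/15.
Ratio ||u||_L² / ||u'||_L² = sqrt(14)/7.
Sharp Poincaré constant on H^1_0(0, 2) is C_P = L/π = 2/π, achieved by sin(π/2·x).
A polynomial bump cannot attain the sharp Poincaré constant (only the first sine eigenfunction does), so the ratio is strictly less than C_P, consistent with ||u||_L² ≤ C_P ||u'||_L².


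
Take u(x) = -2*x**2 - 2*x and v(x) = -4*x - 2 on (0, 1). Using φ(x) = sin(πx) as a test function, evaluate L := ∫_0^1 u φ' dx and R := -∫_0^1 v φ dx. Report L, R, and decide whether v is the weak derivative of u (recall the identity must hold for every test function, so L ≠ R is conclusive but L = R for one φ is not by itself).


LHS = 8/π, RHS = 8/π. Yes, v = u' weakly.

u(x) = -2*x**2 - 2*x, classical derivative u'(x) = -4*x - 2.
φ(x) = sin(πx), so φ'(x) = π*cos(π*x).
Note φ(0) = φ(1) = 0, so the boundary term u·φ vanishes.
LHS = ∫_0^1 u(x) φ'(x) dx = ∫_0^1 (-2*π*x^2*cos(π*x) - 2*π*x*cos(π*x)) dx. Term by term:
  ∫_0^1 -2*π*x*cos(π*x) dx = 4/π;  ∫_0^1 -2*π*x^2*cos(π*x) dx = 4/π.
Sum: 4/π + 4/π = 8/π.
So LHS = 8/π.
∫_0^1 v(x) φ(x) dx = ∫_0^1 (-4*x*sin(π*x) - 2*sin(π*x)) dx. Term by term:
  ∫_0^1 -2*sin(π*x) dx = -4/π;  ∫_0^1 -4*x*sin(π*x) dx = -4/π.
Sum: -4/π − 4/π = -8/π.
So RHS = -∫_0^1 v(x) φ(x) dx = 8/π.
LHS = RHS, so the identity holds for this test φ.
Moreover u is smooth here and v(x) = u'(x) = -4*x - 2 pointwise, so the identity holds for every test function. Hence v is the weak derivative of u.


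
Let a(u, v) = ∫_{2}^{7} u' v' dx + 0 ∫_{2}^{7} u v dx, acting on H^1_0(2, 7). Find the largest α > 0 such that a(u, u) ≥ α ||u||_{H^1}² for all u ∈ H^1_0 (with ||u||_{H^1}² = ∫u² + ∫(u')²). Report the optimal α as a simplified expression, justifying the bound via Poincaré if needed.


α = π^2/(π^2 + 25)

Coercivity of a(·,·) on H^1_0(2, 7) means a(u, u) ≥ α ||u||_{H^1}² for every u ∈ H^1_0.
The interval has length L = 5, and Poincaré/coercivity depend only on L. Here a(u, u) = ∫(u')² + (0)·∫u².
Here c = 0, so a(u,u) = ∫(u')² alone. The condition a(u,u) ≥ α||u||_{H^1}² reads (1−α)∫(u')² ≥ (α−c)∫u². Any admissible α is ≤ 1 (rapidly oscillating u have ∫u²/∫(u')² → 0), and α = 1 would force 0 ≥ (1−c)∫u², impossible since c < 1; so 1−α > 0. By the sharp Poincaré inequality on H^1_0 of an interval of length L, ∫(u')² ≥ (π/L)²∫u² with equality for the first sine mode sin(π(x−x₀)/L) (x₀ the left endpoint), so the inequality holds for all u iff (1−α)(π/L)² ≥ α − c, i.e. α ≤ ((π/L)² + c)/((π/L)² + 1) = (1 + c(L/π)²)/(1 + (L/π)²). (Direct route, valid since c ≤ 0: Poincaré gives c∫u² ≥ c(L/π)²∫(u')², so a(u,u) ≥ (1 + c(L/π)²)∫(u')², while ||u||_{H^1}² ≤ (1 + (L/π)²)∫(u')²; dividing yields the same α.) With (π/L)² = π^2/25 and c = 0, the largest admissible constant is α = ((π/L)² + c)/((π/L)² + 1).
Simplifying, α = π^2/(π^2 + 25).


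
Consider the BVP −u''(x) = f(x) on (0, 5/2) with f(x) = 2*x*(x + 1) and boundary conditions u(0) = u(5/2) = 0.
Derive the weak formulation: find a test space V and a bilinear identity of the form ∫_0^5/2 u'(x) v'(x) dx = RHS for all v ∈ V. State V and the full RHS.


V = H^1_0(0, 5/2) (so v(0) = v(5/2) = 0); weak form: ∫_0^5/2 u'v' dx = ∫_0^5/2 (2*x*(x + 1)) v dx for all v ∈ V.

Multiply both sides by a test function v and integrate from 0 to 5/2:
  ∫_0^5/2 −u''(x) v(x) dx = ∫_0^5/2 f(x) v(x) dx.
Integrate the LHS by parts once:
  ∫_0^5/2 −u'' v dx = −[u'(x) v(x)]_0^5/2 + ∫_0^5/2 u'(x) v'(x) dx.
Thus ∫_0^5/2 u'(x) v'(x) dx = ∫_0^5/2 f(x) v(x) dx + [u'(x) v(x)]_0^5/2.
Choose V so that boundary terms are either known or forced to vanish.
u is Dirichlet: u(0) = u(5/2) = 0. Let V = H^1_0(0, 5/2); then v(0) = v(5/2) = 0, and [u' v]_0^5/2 = 0.
Weak formulation: find u (satisfying any essential BC) such that ∫_0^5/2 u'(x) v'(x) dx = ∫_0^5/2 f v dx for all v ∈ V.
Substituting f(x) = 2*x*(x + 1), the right-hand side is ∫_0^5/2 (2*x*(x + 1)) v dx.


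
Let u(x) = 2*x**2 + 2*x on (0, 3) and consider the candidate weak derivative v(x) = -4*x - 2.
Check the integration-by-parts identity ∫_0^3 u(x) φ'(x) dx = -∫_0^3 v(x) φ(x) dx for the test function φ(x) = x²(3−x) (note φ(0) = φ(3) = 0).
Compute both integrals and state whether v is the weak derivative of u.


LHS = -621/10, RHS = 621/10. No, v is not the weak derivative of u.

u(x) = 2*x**2 + 2*x, classical derivative u'(x) = 4*x + 2.
φ(x) = x²(3−x), so φ'(x) = 3*x*(2 - x).
Note φ(0) = φ(3) = 0, so the boundary term u·φ vanishes.
LHS = ∫_0^3 u(x) φ'(x) dx = ∫_0^3 (-6*x^4 + 6*x^3 + 12*x^2) dx. Term by term:
  ∫_0^3 -6*x^4 dx = -1458/5;  ∫_0^3 6*x^3 dx = 243/2;  ∫_0^3 12*x^2 dx = 108.
Sum: -1458/5 + 243/2 + 108 = -621/10.
So LHS = -621/10.
∫_0^3 v(x) φ(x) dx = ∫_0^3 (4*x^4 - 10*x^3 - 6*x^2) dx. Term by term:
  ∫_0^3 4*x^4 dx = 972/5;  ∫_0^3 -10*x^3 dx = -405/2;  ∫_0^3 -6*x^2 dx = -54.
Sum: 972/5 − 405/2 − 54 = -621/10.
So RHS = -∫_0^3 v(x) φ(x) dx = 621/10.
LHS − RHS = -621/5 ≠ 0, so the identity fails.
(For a valid weak derivative the identity must hold for EVERY test function, in particular this one. The failure shows v is NOT the weak derivative of u.)
Correct weak derivative would be u'(x) = 4*x + 2.


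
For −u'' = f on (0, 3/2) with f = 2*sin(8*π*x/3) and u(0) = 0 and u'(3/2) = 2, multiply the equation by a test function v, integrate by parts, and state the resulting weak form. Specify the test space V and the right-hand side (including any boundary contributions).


V = {v ∈ H^1(0, 3/2) : v(0) = 0} (test functions vanish at x = 0 where u is specified); weak form: ∫_0^3/2 u'v' dx = ∫_0^3/2 (2*sin(8*π*x/3)) v dx + 2·v(3/2) for all v ∈ V.

Multiply both sides by a test function v and integrate from 0 to 3/2:
  ∫_0^3/2 −u''(x) v(x) dx = ∫_0^3/2 f(x) v(x) dx.
Integrate the LHS by parts once:
  ∫_0^3/2 −u'' v dx = −[u'(x) v(x)]_0^3/2 + ∫_0^3/2 u'(x) v'(x) dx.
Thus ∫_0^3/2 u'(x) v'(x) dx = ∫_0^3/2 f(x) v(x) dx + [u'(x) v(x)]_0^3/2.
Choose V so that boundary terms are either known or forced to vanish.
Mixed BC: u(0) = 0 (Dirichlet) and u'(3/2) = 2 (Neumann). Define V = {v ∈ H^1(0, 3/2) : v(0) = 0}. Then [u' v]_0^3/2 = u'(3/2)·v(3/2) − u'(0)·0 = 2·v(3/2).
Weak formulation: find u (satisfying any essential BC) such that ∫_0^3/2 u'(x) v'(x) dx = ∫_0^3/2 f v dx + 2·v(3/2) for all v ∈ V (Dirichlet at 0 absorbed into V; Neumann datum at x = 3/2 contributes the boundary term).
Substituting f(x) = 2*sin(8*π*x/3), the right-hand side is ∫_0^3/2 (2*sin(8*π*x/3)) v dx + 2·v(3/2).


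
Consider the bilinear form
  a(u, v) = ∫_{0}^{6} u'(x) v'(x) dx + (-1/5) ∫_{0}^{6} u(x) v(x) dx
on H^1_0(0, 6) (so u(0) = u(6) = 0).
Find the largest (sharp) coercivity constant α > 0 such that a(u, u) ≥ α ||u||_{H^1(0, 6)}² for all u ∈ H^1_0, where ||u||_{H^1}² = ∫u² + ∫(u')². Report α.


α = (-36/5 + π^2)/(π^2 + 36)

Coercivity of a(·,·) on H^1_0(0, 6) means a(u, u) ≥ α ||u||_{H^1}² for every u ∈ H^1_0.
The interval has length L = 6, and Poincaré/coercivity depend only on L. Here a(u, u) = ∫(u')² + (-1/5)·∫u².
Here c = -1/5 < 0 with |c| < (π/L)² = π^2/36, so coercivity still holds. The condition a(u,u) ≥ α||u||_{H^1}² reads (1−α)∫(u')² ≥ (α−c)∫u². Any admissible α is ≤ 1 (rapidly oscillating u have ∫u²/∫(u')² → 0), and α = 1 would force 0 ≥ (1−c)∫u², impossible since c < 1; so 1−α > 0. By the sharp Poincaré inequality on H^1_0 of an interval of length L, ∫(u')² ≥ (π/L)²∫u² with equality for the first sine mode sin(π(x−x₀)/L) (x₀ the left endpoint), so the inequality holds for all u iff (1−α)(π/L)² ≥ α − c, i.e. α ≤ ((π/L)² + c)/((π/L)² + 1) = (1 + c(L/π)²)/(1 + (L/π)²). (Direct route, valid since c ≤ 0: Poincaré gives c∫u² ≥ c(L/π)²∫(u')², so a(u,u) ≥ (1 + c(L/π)²)∫(u')², while ||u||_{H^1}² ≤ (1 + (L/π)²)∫(u')²; dividing yields the same α.) With (π/L)² = π^2/36 and c = -1/5, the largest admissible constant is α = ((π/L)² + c)/((π/L)² + 1).
Simplifying, α = (-36/5 + π^2)/(π^2 + 36).


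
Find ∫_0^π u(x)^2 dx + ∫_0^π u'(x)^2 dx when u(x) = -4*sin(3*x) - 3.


||u||_{H^1(0,π)}^2 = 16 + 89*π

u'(x) = -12*cos(3*x).
Expand u² and (u')² and integrate term by term on (0, π), using: for integers n ≥ 1, ∫_0^π sin²(nx) dx = ∫_0^π cos²(nx) dx = π/2; for n ≠ n', ∫_0^π sin(nx)sin(n'x) dx = ∫_0^π cos(nx)cos(n'x) dx = 0; and by product-to-sum, ∫_0^π sin(nx)cos(n'x) dx = ½∫_0^π [sin((n+n')x) + sin((n−n')x)] dx, which is 0 when n+n' is even and 2n/(n²−n'²) when n+n' is odd (it need not vanish on (0, π)). For the constant mode: ∫_0^π 1 dx = π, ∫_0^π cos(nx) dx = 0, ∫_0^π sin(nx) dx = (1−(−1)^n)/n.
  u² squared terms: (-3)²·∫1 dx = 9·π = 9*π;  (-4)²·∫sin(3x)² dx = 16·π/2 = 8*π.
  u² cross terms: 2·(-3)·(-4)·∫1·sin(3x) dx = 24·(2/3) = 16.
  So ∫_0^π u² dx = 9*π + 8*π + 16 = 16 + 17*π.
  (u')² squared terms: (-12)²·∫cos(3x)² dx = 144·π/2 = 72*π.
  So ∫_0^π (u')² dx = 72*π.
||u||_{H^1}^2 = (16 + 17*π) + (72*π) = 16 + 89*π.


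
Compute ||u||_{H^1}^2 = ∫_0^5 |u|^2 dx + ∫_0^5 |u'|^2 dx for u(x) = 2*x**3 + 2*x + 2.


||u||_{H^1}^2 = 1568690/21

The H^1 norm (squared) on an interval (0, L) is
  ||u||_{H^1}^2 = ∫_0^L u(x)^2 dx + ∫_0^L u'(x)^2 dx.
Compute u'(x) = 6*x**2 + 2.
Then u(x)^2 = 4*x**6 + 8*x**4 + 8*x**3 + 4*x**2 + 8*x + 4 and u'(x)^2 = 36*x**4 + 24*x**2 + 4.
Integrate each monomial from 0 to 5 using ∫_0^5 c·x^n dx = c·5^(n+1)/(n+1):
  ∫_0^5 u(x)^2 dx = ∫_0^5 (4*x^6 + 8*x^4 + 8*x^3 + 4*x^2 + 8*x + 4) dx. Term by term:
    ∫_0^5 4*x^6 dx = 312500/7;  ∫_0^5 8*x^4 dx = 5000;  ∫_0^5 8*x^3 dx = 1250;
    ∫_0^5 4*x^2 dx = 500/3;  ∫_0^5 8*x dx = 100;  ∫_0^5 4 dx = 20.
  Sum: 312500/7 + 5000 + 1250 + 500/3 + 100 + 20 = 1074770/21.
  ∫_0^5 u'(x)^2 dx = ∫_0^5 (36*x^4 + 24*x^2 + 4) dx. Term by term:
    ∫_0^5 36*x^4 dx = 22500;  ∫_0^5 24*x^2 dx = 1000;  ∫_0^5 4 dx = 20.
  Sum: 22500 + 1000 + 20 = 23520.
Adding: ||u||_{H^1}^2 = 1074770/21 + 23520 = 1568690/21.


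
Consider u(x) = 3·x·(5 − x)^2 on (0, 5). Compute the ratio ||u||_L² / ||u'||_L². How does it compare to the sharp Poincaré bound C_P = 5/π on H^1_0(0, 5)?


||u||_L² / ||u'||_L² = 5*sqrt(14)/14 < C_P = 5/π.

u(x) = 3·x·(5 − x)^2, so u'(x) = 3*(x - 5)*(3*x - 5).
u(x) = 3·x·(5 − x)^2 vanishes at x = 0 and x = 5, so u ∈ H^1_0(0, 5). Differentiate via the product rule and integrate the resulting polynomials term by term.
  ∫_0^5 u² dx = ∫_0^5 (9*x^6 - 180*x^5 + 1350*x^4 - 4500*x^3 + 5625*x^2) dx. Term by term:
    ∫_0^5 9*x^6 dx = 703125/7;  ∫_0^5 -180*x^5 dx = -468750;  ∫_0^5 1350*x^4 dx = 843750;
    ∫_0^5 -4500*x^3 dx = -703125;  ∫_0^5 5625*x^2 dx = 234375.
  Sum: 703125/7 − 468750 + 843750 − 703125 + 234375 = 46875/7.
  ∫_0^5 (u')² dx = ∫_0^5 (81*x^4 - 1080*x^3 + 4950*x^2 - 9000*x + 5625) dx. Term by term:
    ∫_0^5 81*x^4 dx = 50625;  ∫_0^5 -1080*x^3 dx = -168750;  ∫_0^5 4950*x^2 dx = 206250;
    ∫_0^5 -9000*x dx = -112500;  ∫_0^5 5625 dx = 28125.
  Sum: 50625 − 168750 + 206250 − 112500 + 28125 = 3750.
∫_0^5 u² dx = 46875/7, so ||u||_L² = 125*sqrt(21)/7.
∫_0^5 (u')² dx = 3750, so ||u'||_L² = 25*sqrt(6).
Ratio ||u||_L² / ||u'||_L² = 5*sqrt(14)/14.
Sharp Poincaré constant on H^1_0(0, 5) is C_P = L/π = 5/π, achieved by sin(π/5·x).
A polynomial bump cannot attain the sharp Poincaré constant (only the first sine eigenfunction does), so the ratio is strictly less than C_P, consistent with ||u||_L² ≤ C_P ||u'||_L².


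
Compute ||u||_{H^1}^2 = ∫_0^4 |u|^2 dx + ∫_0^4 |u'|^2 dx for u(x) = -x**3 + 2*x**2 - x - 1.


||u||_{H^1}^2 = 29048/21

The H^1 norm (squared) on an interval (0, L) is
  ||u||_{H^1}^2 = ∫_0^L u(x)^2 dx + ∫_0^L u'(x)^2 dx.
Compute u'(x) = -3*x**2 + 4*x - 1.
Then u(x)^2 = x**6 - 4*x**5 + 6*x**4 - 2*x**3 - 3*x**2 + 2*x + 1 and u'(x)^2 = 9*x**4 - 24*x**3 + 22*x**2 - 8*x + 1.
Integrate each monomial from 0 to 4 using ∫_0^4 c·x^n dx = c·4^(n+1)/(n+1):
  ∫_0^4 u(x)^2 dx = ∫_0^4 (x^6 - 4*x^5 + 6*x^4 - 2*x^3 - 3*x^2 + 2*x + 1) dx. Term by term:
    ∫_0^4 x^6 dx = 16384/7;  ∫_0^4 -4*x^5 dx = -8192/3;  ∫_0^4 6*x^4 dx = 6144/5;
    ∫_0^4 -2*x^3 dx = -128;  ∫_0^4 -3*x^2 dx = -64;  ∫_0^4 2*x dx = 16;
    ∫_0^4 1 dx = 4.
  Sum: 16384/7 − 8192/3 + 6144/5 − 128 − 64 + 16 + 4 = 70004/105.
  ∫_0^4 u'(x)^2 dx = ∫_0^4 (9*x^4 - 24*x^3 + 22*x^2 - 8*x + 1) dx. Term by term:
    ∫_0^4 9*x^4 dx = 9216/5;  ∫_0^4 -24*x^3 dx = -1536;  ∫_0^4 22*x^2 dx = 1408/3;
    ∫_0^4 -8*x dx = -64;  ∫_0^4 1 dx = 4.
  Sum: 9216/5 − 1536 + 1408/3 − 64 + 4 = 10748/15.
Adding: ||u||_{H^1}^2 = 70004/105 + 10748/15 = 29048/21.


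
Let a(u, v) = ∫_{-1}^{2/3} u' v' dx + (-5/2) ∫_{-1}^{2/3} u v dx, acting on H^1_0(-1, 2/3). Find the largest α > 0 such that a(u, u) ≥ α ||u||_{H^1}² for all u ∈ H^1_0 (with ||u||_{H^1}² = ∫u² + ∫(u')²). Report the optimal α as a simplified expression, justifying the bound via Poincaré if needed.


α = (-125 + 18*π^2)/(2*(25 + 9*π^2))

Coercivity of a(·,·) on H^1_0(-1, 2/3) means a(u, u) ≥ α ||u||_{H^1}² for every u ∈ H^1_0.
The interval has length L = 5/3, and Poincaré/coercivity depend only on L. Here a(u, u) = ∫(u')² + (-5/2)·∫u².
Here c = -5/2 < 0 with |c| < (π/L)² = 9*π^2/25, so coercivity still holds. The condition a(u,u) ≥ α||u||_{H^1}² reads (1−α)∫(u')² ≥ (α−c)∫u². Any admissible α is ≤ 1 (rapidly oscillating u have ∫u²/∫(u')² → 0), and α = 1 would force 0 ≥ (1−c)∫u², impossible since c < 1; so 1−α > 0. By the sharp Poincaré inequality on H^1_0 of an interval of length L, ∫(u')² ≥ (π/L)²∫u² with equality for the first sine mode sin(π(x−x₀)/L) (x₀ the left endpoint), so the inequality holds for all u iff (1−α)(π/L)² ≥ α − c, i.e. α ≤ ((π/L)² + c)/((π/L)² + 1) = (1 + c(L/π)²)/(1 + (L/π)²). (Direct route, valid since c ≤ 0: Poincaré gives c∫u² ≥ c(L/π)²∫(u')², so a(u,u) ≥ (1 + c(L/π)²)∫(u')², while ||u||_{H^1}² ≤ (1 + (L/π)²)∫(u')²; dividing yields the same α.) With (π/L)² = 9*π^2/25 and c = -5/2, the largest admissible constant is α = ((π/L)² + c)/((π/L)² + 1).
Simplifying, α = (-125 + 18*π^2)/(2*(25 + 9*π^2)).


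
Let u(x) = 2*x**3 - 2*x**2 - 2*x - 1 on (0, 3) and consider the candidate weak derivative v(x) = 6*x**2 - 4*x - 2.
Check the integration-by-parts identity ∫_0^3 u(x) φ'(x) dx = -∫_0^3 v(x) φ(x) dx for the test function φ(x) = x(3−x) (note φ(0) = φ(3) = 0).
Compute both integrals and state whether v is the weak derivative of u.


LHS = -369/10, RHS = -369/10. Yes, v = u' weakly.

u(x) = 2*x**3 - 2*x**2 - 2*x - 1, classical derivative u'(x) = 6*x**2 - 4*x - 2.
φ(x) = x(3−x), so φ'(x) = 3 - 2*x.
Note φ(0) = φ(3) = 0, so the boundary term u·φ vanishes.
LHS = ∫_0^3 u(x) φ'(x) dx = ∫_0^3 (-4*x^4 + 10*x^3 - 2*x^2 - 4*x - 3) dx. Term by term:
  ∫_0^3 -4*x^4 dx = -972/5;  ∫_0^3 10*x^3 dx = 405/2;  ∫_0^3 -2*x^2 dx = -18;
  ∫_0^3 -4*x dx = -18;  ∫_0^3 -3 dx = -9.
Sum: -972/5 + 405/2 − 18 − 18 − 9 = -369/10.
So LHS = -369/10.
∫_0^3 v(x) φ(x) dx = ∫_0^3 (-6*x^4 + 22*x^3 - 10*x^2 - 6*x) dx. Term by term:
  ∫_0^3 -6*x^4 dx = -1458/5;  ∫_0^3 22*x^3 dx = 891/2;  ∫_0^3 -10*x^2 dx = -90;
  ∫_0^3 -6*x dx = -27.
Sum: -1458/5 + 891/2 − 90 − 27 = 369/10.
So RHS = -∫_0^3 v(x) φ(x) dx = -369/10.
LHS = RHS, so the identity holds for this test φ.
Moreover u is smooth here and v(x) = u'(x) = 6*x**2 - 4*x - 2 pointwise, so the identity holds for every test function. Hence v is the weak derivative of u.


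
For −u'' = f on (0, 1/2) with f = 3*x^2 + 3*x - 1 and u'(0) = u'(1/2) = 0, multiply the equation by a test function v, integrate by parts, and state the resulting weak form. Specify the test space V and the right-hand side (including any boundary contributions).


V = H^1(0, 1/2) (no boundary constraint on v; u is determined up to an additive constant); weak form: ∫_0^1/2 u'v' dx = ∫_0^1/2 (3*x^2 + 3*x - 1) v dx for all v ∈ V.

Multiply both sides by a test function v and integrate from 0 to 1/2:
  ∫_0^1/2 −u''(x) v(x) dx = ∫_0^1/2 f(x) v(x) dx.
Integrate the LHS by parts once:
  ∫_0^1/2 −u'' v dx = −[u'(x) v(x)]_0^1/2 + ∫_0^1/2 u'(x) v'(x) dx.
Thus ∫_0^1/2 u'(x) v'(x) dx = ∫_0^1/2 f(x) v(x) dx + [u'(x) v(x)]_0^1/2.
Choose V so that boundary terms are either known or forced to vanish.
u has homogeneous Neumann: u'(0) = u'(1/2) = 0. So [u' v]_0^1/2 = 0·v(1/2) − 0·v(0) = 0 for any v; take V = H^1(0, 1/2).
Weak formulation: find u (satisfying any essential BC) such that ∫_0^1/2 u'(x) v'(x) dx = ∫_0^1/2 f v dx for all v ∈ V (homogeneous Neumann, so boundary terms vanish).
Substituting f(x) = 3*x^2 + 3*x - 1, the right-hand side is ∫_0^1/2 (3*x^2 + 3*x - 1) v dx.
Compatibility check (pure Neumann): taking v ≡ 1 ∈ V gives 0 = ∫_0^1/2 f dx + (0) − (0), i.e. ∫_0^1/2 f dx must equal u'(0) − u'(1/2) = 0. Indeed ∫_0^1/2 (3*x^2 + 3*x - 1) dx = 0, so the data are compatible. The solution is then unique only up to an additive constant (fix it e.g. by requiring ∫_0^1/2 u dx = 0).
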